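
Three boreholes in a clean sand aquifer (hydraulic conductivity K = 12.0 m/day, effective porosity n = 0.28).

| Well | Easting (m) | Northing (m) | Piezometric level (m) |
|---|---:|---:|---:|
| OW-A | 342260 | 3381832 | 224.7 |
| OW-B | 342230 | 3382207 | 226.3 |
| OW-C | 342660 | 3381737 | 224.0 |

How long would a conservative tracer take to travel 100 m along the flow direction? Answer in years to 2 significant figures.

Differences from OW-A: to OW-B (Δx, Δy, Δh) = (-30, 375, +1.6); to OW-C = (400, -95, -0.7).
Solve a·Δx + b·Δy = Δh: det = (-30)·(-95) − 400·375 = -147150.
∂h/∂x = [(+1.6)·(-95) − (-0.7)·375] / -147150 = -0.0007509
∂h/∂y = [(-30)·(-0.7) − 400·(+1.6)] / -147150 = +0.004207
|∇h| = √(-0.0007509² + 0.004207²) = 0.004273
Seepage velocity v = K·i/n = 12.0 × 0.004273 / 0.28 = 0.1831 m/day.
t = 100 / 0.1831 = 546.1 days = 1.5 years.

1.5 years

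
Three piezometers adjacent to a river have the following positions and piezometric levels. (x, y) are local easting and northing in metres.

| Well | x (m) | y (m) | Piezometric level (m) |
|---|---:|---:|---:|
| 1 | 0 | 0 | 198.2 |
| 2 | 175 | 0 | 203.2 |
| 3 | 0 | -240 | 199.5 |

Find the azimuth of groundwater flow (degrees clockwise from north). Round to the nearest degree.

281°

∂h/∂x = (203.2 − 198.2) / (175 − 0) = +0.02857
∂h/∂y = (199.5 − 198.2) / (-240 − 0) = -0.005417
Flow direction (−∇h) has components (-0.02857 E, +0.005417 N).
Azimuth = atan2(E, N) = atan2(-0.02857, +0.005417) = 280.7° ≈ 281°.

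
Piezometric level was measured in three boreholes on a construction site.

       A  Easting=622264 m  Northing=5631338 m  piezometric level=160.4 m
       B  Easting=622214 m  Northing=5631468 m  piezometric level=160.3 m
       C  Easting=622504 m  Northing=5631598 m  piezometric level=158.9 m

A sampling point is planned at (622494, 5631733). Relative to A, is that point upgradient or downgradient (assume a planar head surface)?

downgradient

With h = a·x + b·y + c and A as origin, the differences give:
  (-50)·a + 130·b = -0.1
  240·a + 260·b = -1.5
Eliminate b (×260 and ×130, subtract): -44200·a = 169.00 → a = ∂h/∂x = -0.003824
Back-substitute: b = ∂h/∂y = -0.002240.
Head at (622494, 5631733) = 160.4 + (-0.003824)·(230) + (-0.002240)·(395) = 158.64 m.
That is lower than the 160.4 m at A, so the point is downgradient.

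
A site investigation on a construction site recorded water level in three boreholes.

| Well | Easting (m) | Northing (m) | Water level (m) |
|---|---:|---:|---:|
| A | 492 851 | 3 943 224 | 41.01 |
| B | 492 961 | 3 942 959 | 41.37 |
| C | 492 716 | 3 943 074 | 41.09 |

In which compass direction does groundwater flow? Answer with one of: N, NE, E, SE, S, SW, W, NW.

NW

Differences from A: to B (Δx, Δy, Δh) = (110, -265, +0.36); to C = (-135, -150, +0.08).
Solve a·Δx + b·Δy = Δh: det = 110·(-150) − (-135)·(-265) = -52275.
∂h/∂x = [(+0.36)·(-150) − (+0.08)·(-265)] / -52275 = +0.0006275
∂h/∂y = [110·(+0.08) − (-135)·(+0.36)] / -52275 = -0.001098
Flow = −∇h = (-0.0006275 east, +0.001098 north), which points northwest.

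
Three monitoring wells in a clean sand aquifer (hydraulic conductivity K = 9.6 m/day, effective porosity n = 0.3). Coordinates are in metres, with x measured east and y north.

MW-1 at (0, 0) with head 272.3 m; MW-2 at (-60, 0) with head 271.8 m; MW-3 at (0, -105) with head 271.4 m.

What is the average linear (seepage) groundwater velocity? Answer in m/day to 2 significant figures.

∂h/∂x = (271.8 − 272.3) / (-60 − 0) = +0.008333
∂h/∂y = (271.4 − 272.3) / (-105 − 0) = +0.008571
|∇h| = √(0.008333² + 0.008571²) = 0.01195
Seepage velocity v = K·i/n = 9.6 × 0.01195 / 0.3 = 0.3824 m/day.

0.38 m/day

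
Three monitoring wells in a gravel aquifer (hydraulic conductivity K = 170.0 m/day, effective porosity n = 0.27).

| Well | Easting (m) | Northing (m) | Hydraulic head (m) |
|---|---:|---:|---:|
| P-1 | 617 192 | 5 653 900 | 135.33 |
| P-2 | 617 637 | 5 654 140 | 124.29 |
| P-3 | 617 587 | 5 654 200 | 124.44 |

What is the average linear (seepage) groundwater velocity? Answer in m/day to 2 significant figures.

With h = a·x + b·y + c and P-1 as origin, the differences give:
  445·a + 240·b = -11.04
  395·a + 300·b = -10.89
Eliminate b (×300 and ×240, subtract): 38700·a = -698.400 → a = ∂h/∂x = -0.01805
Back-substitute: b = ∂h/∂y = -0.01254.
|∇h| = √(-0.01805² + -0.01254²) = 0.02198
Seepage velocity v = K·i/n = 170.0 × 0.02198 / 0.27 = 13.84 m/day.

14 m/day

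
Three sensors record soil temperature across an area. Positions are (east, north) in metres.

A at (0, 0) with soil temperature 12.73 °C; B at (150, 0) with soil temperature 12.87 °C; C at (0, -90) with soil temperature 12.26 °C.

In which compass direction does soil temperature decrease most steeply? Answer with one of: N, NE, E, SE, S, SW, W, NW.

∂T/∂x = (12.87 − 12.73) / (150 − 0) = +0.0009333
∂T/∂y = (12.26 − 12.73) / (-90 − 0) = +0.005222
Steepest decrease is along −∇f = (-0.0009333 E, -0.005222 N) → south.

S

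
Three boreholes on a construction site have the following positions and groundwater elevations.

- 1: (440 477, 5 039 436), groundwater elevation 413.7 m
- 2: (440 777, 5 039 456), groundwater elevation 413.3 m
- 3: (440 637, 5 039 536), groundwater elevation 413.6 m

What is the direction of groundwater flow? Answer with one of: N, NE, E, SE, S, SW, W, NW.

With h = a·x + b·y + c and 1 as origin, the differences give:
  300·a + 20·b = -0.4
  160·a + 100·b = -0.1
Eliminate b (×100 and ×20, subtract): 26800·a = -38.00 → a = ∂h/∂x = -0.001418
Back-substitute: b = ∂h/∂y = +0.001269.
Flow = −∇h = (+0.001418 east, -0.001269 north), which points southeast.

SE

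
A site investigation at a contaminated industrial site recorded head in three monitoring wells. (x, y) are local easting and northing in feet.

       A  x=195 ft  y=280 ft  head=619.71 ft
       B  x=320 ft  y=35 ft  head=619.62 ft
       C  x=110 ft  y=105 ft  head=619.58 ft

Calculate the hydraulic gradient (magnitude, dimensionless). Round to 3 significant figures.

Taking A as reference: B−A = (125, -245, -0.09); C−A = (-85, -175, -0.13).
Determinant of the coordinate differences = 125·(-175) − (-85)·(-245) = -42700.
∂h/∂x = [(-0.09)·(-175) − (-0.13)·(-245)] / -42700 = +0.0003770
∂h/∂y = [125·(-0.13) − (-85)·(-0.09)] / -42700 = +0.0005597
|∇h| = √(0.0003770² + 0.0005597²) = 0.0006748

0.000675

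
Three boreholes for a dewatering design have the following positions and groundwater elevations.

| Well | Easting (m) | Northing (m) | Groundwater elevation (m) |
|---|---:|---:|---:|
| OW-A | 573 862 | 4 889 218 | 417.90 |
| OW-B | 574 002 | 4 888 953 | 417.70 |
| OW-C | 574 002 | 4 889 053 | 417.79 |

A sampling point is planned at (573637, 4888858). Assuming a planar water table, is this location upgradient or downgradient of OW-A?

downgradient

Taking OW-A as reference: OW-B−OW-A = (140, -265, -0.20); OW-C−OW-A = (140, -165, -0.11).
Determinant of the coordinate differences = 140·(-165) − 140·(-265) = 14000.
∂h/∂x = [(-0.20)·(-165) − (-0.11)·(-265)] / 14000 = +0.0002750
∂h/∂y = [140·(-0.11) − 140·(-0.20)] / 14000 = +0.0009000
Head at (573637, 4888858) = 417.90 + (+0.0002750)·(-225) + (+0.0009000)·(-360) = 417.51 m.
That is lower than the 417.90 m at OW-A, so the point is downgradient.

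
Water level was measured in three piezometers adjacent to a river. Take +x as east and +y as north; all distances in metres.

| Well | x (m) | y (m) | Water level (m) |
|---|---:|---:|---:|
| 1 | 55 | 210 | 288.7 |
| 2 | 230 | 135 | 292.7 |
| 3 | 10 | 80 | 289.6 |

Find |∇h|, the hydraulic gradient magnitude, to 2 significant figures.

0.022

Taking 1 as reference: 2−1 = (175, -75, +4.0); 3−1 = (-45, -130, +0.9).
Solve a·Δx + b·Δy = Δh: det = 175·(-130) − (-45)·(-75) = -26125.
∂h/∂x = [(+4.0)·(-130) − (+0.9)·(-75)] / -26125 = +0.01732
∂h/∂y = [175·(+0.9) − (-45)·(+4.0)] / -26125 = -0.01292
|∇h| = √(0.01732² + -0.01292²) = 0.02161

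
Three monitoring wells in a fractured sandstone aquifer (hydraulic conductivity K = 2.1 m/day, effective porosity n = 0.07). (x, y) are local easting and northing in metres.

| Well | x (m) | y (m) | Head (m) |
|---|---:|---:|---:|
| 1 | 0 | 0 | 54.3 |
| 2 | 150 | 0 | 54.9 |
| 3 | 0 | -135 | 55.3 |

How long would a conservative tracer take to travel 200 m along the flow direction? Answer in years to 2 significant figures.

2.2 years

∂h/∂x = (54.9 − 54.3) / (150 − 0) = +0.004000
∂h/∂y = (55.3 − 54.3) / (-135 − 0) = -0.007407
|∇h| = √(0.004000² + -0.007407²) = 0.008418
Seepage velocity v = K·i/n = 2.1 × 0.008418 / 0.07 = 0.2525 m/day.
t = 200 / 0.2525 = 792.1 days = 2.17 years.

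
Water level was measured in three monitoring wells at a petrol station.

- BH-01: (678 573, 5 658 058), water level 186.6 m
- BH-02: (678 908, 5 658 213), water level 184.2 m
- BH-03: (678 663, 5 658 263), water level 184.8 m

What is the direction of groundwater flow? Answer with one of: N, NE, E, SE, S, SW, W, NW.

NE

Three-point gradient (reference BH-01): Δ to BH-02 = (335, 155, -2.4), Δ to BH-03 = (90, 205, -1.8).
∂h/∂x = -0.003892, ∂h/∂y = -0.007072 (det = 54725).
Flow = −∇h = (+0.003892 east, +0.007072 north), which points northeast.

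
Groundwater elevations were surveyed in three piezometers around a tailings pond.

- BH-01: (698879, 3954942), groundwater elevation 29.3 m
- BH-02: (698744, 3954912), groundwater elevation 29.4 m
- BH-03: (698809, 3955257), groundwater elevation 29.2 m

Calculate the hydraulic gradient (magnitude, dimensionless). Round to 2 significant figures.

0.00079

With h = a·x + b·y + c and BH-01 as origin, the differences give:
  (-135)·a + (-30)·b = +0.1
  (-70)·a + 315·b = -0.1
Eliminate b (×315 and ×(-30), subtract): -44625·a = 28.50 → a = ∂h/∂x = -0.0006387
Back-substitute: b = ∂h/∂y = -0.0004594.
|∇h| = √(-0.0006387² + -0.0004594²) = 0.0007868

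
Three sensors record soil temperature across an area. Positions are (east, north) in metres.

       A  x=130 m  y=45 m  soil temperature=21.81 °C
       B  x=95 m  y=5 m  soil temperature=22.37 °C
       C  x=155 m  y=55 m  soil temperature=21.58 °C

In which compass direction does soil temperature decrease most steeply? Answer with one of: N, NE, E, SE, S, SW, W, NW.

With T = a·x + b·y + c and A as origin, the differences give:
  (-35)·a + (-40)·b = +0.56
  25·a + 10·b = -0.23
Eliminate b (×10 and ×(-40), subtract): 650·a = -3.600 → a = ∂T/∂x = -0.005538
Back-substitute: b = ∂T/∂y = -0.009154.
Steepest decrease is along −∇f = (+0.005538 E, +0.009154 N) → northeast.

NE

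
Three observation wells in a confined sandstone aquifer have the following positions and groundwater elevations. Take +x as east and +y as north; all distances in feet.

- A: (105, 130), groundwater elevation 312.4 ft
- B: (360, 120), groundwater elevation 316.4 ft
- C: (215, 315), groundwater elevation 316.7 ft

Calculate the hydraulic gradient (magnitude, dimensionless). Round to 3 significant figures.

Differences from A: to B (Δx, Δy, Δh) = (255, -10, +4.0); to C = (110, 185, +4.3).
Determinant of the coordinate differences = 255·185 − 110·(-10) = 48275.
∂h/∂x = [(+4.0)·185 − (+4.3)·(-10)] / 48275 = +0.01622
∂h/∂y = [255·(+4.3) − 110·(+4.0)] / 48275 = +0.01360
|∇h| = √(0.01622² + 0.01360²) = 0.02117

0.0212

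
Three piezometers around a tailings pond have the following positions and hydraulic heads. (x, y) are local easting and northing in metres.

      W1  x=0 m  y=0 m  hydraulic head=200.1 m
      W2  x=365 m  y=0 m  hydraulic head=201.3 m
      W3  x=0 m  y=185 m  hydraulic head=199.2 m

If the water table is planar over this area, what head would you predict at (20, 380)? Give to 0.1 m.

∂h/∂x = (201.3 − 200.1) / (365 − 0) = +0.003288
∂h/∂y = (199.2 − 200.1) / (185 − 0) = -0.004865
h(20, 380) = 200.1 + (+0.003288)·(20) + (-0.004865)·(380) = 200.1 +0.066 -1.849 = 198.317 m.

198.3 m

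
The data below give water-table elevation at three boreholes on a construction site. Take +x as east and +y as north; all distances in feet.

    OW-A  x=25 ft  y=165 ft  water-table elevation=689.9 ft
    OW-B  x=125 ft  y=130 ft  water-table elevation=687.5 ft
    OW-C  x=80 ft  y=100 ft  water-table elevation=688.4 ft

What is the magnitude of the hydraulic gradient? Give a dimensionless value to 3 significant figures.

0.0230

Taking OW-A as reference: OW-B−OW-A = (100, -35, -2.4); OW-C−OW-A = (55, -65, -1.5).
Determinant of the coordinate differences = 100·(-65) − 55·(-35) = -4575.
∂h/∂x = [(-2.4)·(-65) − (-1.5)·(-35)] / -4575 = -0.02262
∂h/∂y = [100·(-1.5) − 55·(-2.4)] / -4575 = +0.003934
|∇h| = √(-0.02262² + 0.003934²) = 0.02296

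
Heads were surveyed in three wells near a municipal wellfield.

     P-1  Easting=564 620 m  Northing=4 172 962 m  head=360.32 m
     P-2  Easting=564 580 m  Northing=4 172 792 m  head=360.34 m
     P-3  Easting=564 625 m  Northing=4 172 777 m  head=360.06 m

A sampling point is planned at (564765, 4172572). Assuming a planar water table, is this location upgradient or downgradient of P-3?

downgradient

Differences from P-1: to P-2 (Δx, Δy, Δh) = (-40, -170, +0.02); to P-3 = (5, -185, -0.26).
Solve a·Δx + b·Δy = Δh: det = (-40)·(-185) − 5·(-170) = 8250.
∂h/∂x = [(+0.02)·(-185) − (-0.26)·(-170)] / 8250 = -0.005806
∂h/∂y = [(-40)·(-0.26) − 5·(+0.02)] / 8250 = +0.001248
Head at (564765, 4172572) = 360.32 + (-0.005806)·(145) + (+0.001248)·(-390) = 358.99 m.
That is lower than the 360.06 m at P-3, so the point is downgradient.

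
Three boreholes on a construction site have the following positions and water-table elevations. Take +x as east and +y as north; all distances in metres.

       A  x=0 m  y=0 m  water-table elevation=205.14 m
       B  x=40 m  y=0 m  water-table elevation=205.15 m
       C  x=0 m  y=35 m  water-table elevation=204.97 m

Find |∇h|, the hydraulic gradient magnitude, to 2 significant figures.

∂h/∂x = (205.15 − 205.14) / (40 − 0) = +0.0002500
∂h/∂y = (204.97 − 205.14) / (35 − 0) = -0.004857
|∇h| = √(0.0002500² + -0.004857²) = 0.004863

0.0049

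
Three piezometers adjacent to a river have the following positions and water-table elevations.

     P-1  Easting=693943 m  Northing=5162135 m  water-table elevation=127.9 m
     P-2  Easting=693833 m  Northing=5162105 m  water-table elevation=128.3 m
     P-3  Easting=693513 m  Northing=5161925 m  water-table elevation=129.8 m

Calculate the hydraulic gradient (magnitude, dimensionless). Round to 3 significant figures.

With h = a·x + b·y + c and P-1 as origin, the differences give:
  (-110)·a + (-30)·b = +0.4
  (-430)·a + (-210)·b = +1.9
Eliminate b (×(-210) and ×(-30), subtract): 10200·a = -27.00 → a = ∂h/∂x = -0.002647
Back-substitute: b = ∂h/∂y = -0.003627.
|∇h| = √(-0.002647² + -0.003627²) = 0.00449

0.00449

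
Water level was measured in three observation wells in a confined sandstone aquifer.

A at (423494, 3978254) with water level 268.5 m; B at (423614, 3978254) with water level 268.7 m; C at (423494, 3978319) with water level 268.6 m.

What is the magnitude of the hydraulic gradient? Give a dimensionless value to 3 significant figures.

0.00227

∂h/∂x = (268.7 − 268.5) / (423614 − 423494) = +0.001667
∂h/∂y = (268.6 − 268.5) / (3978319 − 3978254) = +0.001538
|∇h| = √(0.001667² + 0.001538²) = 0.002268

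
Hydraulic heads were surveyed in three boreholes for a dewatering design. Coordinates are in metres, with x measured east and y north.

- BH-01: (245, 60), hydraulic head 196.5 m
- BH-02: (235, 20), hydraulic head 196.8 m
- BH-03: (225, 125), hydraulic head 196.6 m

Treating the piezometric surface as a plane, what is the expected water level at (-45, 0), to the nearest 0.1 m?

With h = a·x + b·y + c and BH-01 as origin, the differences give:
  (-10)·a + (-40)·b = +0.3
  (-20)·a + 65·b = +0.1
Eliminate b (×65 and ×(-40), subtract): -1450·a = 23.50 → a = ∂h/∂x = -0.01621
Back-substitute: b = ∂h/∂y = -0.003448.
h(-45, 0) = 196.5 + (-0.01621)·(-290) + (-0.003448)·(-60) = 196.5 +4.700 +0.207 = 201.407 m.

201.4 m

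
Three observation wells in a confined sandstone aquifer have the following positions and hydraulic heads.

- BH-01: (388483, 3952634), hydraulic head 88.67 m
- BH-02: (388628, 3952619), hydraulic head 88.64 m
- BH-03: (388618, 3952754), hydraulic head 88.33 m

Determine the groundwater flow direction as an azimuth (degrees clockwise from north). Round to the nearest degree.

011°

Taking BH-01 as reference: BH-02−BH-01 = (145, -15, -0.03); BH-03−BH-01 = (135, 120, -0.34).
Determinant of the coordinate differences = 145·120 − 135·(-15) = 19425.
∂h/∂x = [(-0.03)·120 − (-0.34)·(-15)] / 19425 = -0.0004479
∂h/∂y = [145·(-0.34) − 135·(-0.03)] / 19425 = -0.002329
Flow direction (−∇h) has components (+0.0004479 E, +0.002329 N).
Azimuth = atan2(E, N) = atan2(+0.0004479, +0.002329) = 10.9° ≈ 011°.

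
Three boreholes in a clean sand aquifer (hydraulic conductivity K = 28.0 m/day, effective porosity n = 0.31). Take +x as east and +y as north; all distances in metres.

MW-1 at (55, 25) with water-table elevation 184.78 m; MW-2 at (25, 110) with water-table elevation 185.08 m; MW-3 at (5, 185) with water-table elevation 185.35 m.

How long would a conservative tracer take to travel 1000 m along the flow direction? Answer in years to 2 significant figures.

Differences from MW-1: to MW-2 (Δx, Δy, Δh) = (-30, 85, +0.30); to MW-3 = (-50, 160, +0.57).
Determinant of the coordinate differences = (-30)·160 − (-50)·85 = -550.
∂h/∂x = [(+0.30)·160 − (+0.57)·85] / -550 = +0.0008182
∂h/∂y = [(-30)·(+0.57) − (-50)·(+0.30)] / -550 = +0.003818
|∇h| = √(0.0008182² + 0.003818²) = 0.003905
Seepage velocity v = K·i/n = 28.0 × 0.003905 / 0.31 = 0.3527 m/day.
t = 1000 / 0.3527 = 2835 days = 7.76 years.

7.8 years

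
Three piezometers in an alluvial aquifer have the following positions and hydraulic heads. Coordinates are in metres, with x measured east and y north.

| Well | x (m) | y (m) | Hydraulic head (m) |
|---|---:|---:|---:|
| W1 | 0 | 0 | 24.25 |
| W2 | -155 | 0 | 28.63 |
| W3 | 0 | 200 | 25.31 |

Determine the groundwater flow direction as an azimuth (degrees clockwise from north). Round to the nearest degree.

∂h/∂x = (28.63 − 24.25) / (-155 − 0) = -0.02826
∂h/∂y = (25.31 − 24.25) / (200 − 0) = +0.005300
Flow direction (−∇h) has components (+0.02826 E, -0.005300 N).
Azimuth = atan2(E, N) = atan2(+0.02826, -0.005300) = 100.6° ≈ 101°.

101°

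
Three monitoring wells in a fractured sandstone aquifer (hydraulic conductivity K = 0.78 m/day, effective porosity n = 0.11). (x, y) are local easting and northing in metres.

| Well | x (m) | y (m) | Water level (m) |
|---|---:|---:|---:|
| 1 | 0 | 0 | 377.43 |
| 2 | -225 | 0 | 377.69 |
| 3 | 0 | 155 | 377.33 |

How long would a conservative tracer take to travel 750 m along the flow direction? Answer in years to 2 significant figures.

220 years

∂h/∂x = (377.69 − 377.43) / (-225 − 0) = -0.001156
∂h/∂y = (377.33 − 377.43) / (155 − 0) = -0.0006452
|∇h| = √(-0.001156² + -0.0006452²) = 0.001324
Seepage velocity v = K·i/n = 0.78 × 0.001324 / 0.11 = 0.009388 m/day.
t = 750 / 0.009388 = 7.989e+04 days = 219 years.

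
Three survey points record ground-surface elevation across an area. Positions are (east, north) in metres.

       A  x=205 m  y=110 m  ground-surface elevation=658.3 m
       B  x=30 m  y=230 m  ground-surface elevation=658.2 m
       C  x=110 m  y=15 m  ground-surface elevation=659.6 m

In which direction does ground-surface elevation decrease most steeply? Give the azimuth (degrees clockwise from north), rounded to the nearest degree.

Taking A as reference: B−A = (-175, 120, -0.1); C−A = (-95, -95, +1.3).
Solve a·Δx + b·Δy = Δz: det = (-175)·(-95) − (-95)·120 = 28025.
∂z/∂x = [(-0.1)·(-95) − (+1.3)·120] / 28025 = -0.005227
∂z/∂y = [(-175)·(+1.3) − (-95)·(-0.1)] / 28025 = -0.008457
Steepest decrease is along −∇f: components (+0.005227 E, +0.008457 N).
Azimuth = atan2(+0.005227, +0.008457) = 31.7° ≈ 032°.

032°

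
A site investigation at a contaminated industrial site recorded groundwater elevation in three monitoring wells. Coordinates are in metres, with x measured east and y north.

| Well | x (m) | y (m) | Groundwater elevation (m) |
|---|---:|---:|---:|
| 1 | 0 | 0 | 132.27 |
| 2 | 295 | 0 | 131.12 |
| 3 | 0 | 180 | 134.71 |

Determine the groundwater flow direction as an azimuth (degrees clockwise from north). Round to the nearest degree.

∂h/∂x = (131.12 − 132.27) / (295 − 0) = -0.003898
∂h/∂y = (134.71 − 132.27) / (180 − 0) = +0.01356
Flow direction (−∇h) has components (+0.003898 E, -0.01356 N).
Azimuth = atan2(E, N) = atan2(+0.003898, -0.01356) = 164.0° ≈ 164°.

164°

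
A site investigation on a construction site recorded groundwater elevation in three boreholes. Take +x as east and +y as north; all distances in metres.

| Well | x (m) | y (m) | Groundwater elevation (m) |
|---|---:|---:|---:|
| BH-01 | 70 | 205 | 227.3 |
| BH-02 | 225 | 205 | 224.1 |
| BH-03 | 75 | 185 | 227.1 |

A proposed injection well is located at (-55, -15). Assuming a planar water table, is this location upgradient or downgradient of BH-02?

With h = a·x + b·y + c and BH-01 as origin, the differences give:
  155·a + 0·b = -3.2
  5·a + (-20)·b = -0.2
Eliminate b (×(-20) and ×0, subtract): -3100·a = 64.00 → a = ∂h/∂x = -0.02065
Back-substitute: b = ∂h/∂y = +0.004839.
Head at (-55, -15) = 227.3 + (-0.02065)·(-125) + (+0.004839)·(-220) = 228.82 m.
That is higher than the 224.1 m at BH-02, so the point is upgradient.

upgradient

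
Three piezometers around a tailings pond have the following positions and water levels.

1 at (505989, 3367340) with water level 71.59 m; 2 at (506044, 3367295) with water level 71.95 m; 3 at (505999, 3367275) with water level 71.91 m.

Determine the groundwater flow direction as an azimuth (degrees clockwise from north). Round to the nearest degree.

327°

Taking 1 as reference: 2−1 = (55, -45, +0.36); 3−1 = (10, -65, +0.32).
Solve a·Δx + b·Δy = Δh: det = 55·(-65) − 10·(-45) = -3125.
∂h/∂x = [(+0.36)·(-65) − (+0.32)·(-45)] / -3125 = +0.002880
∂h/∂y = [55·(+0.32) − 10·(+0.36)] / -3125 = -0.004480
Flow direction (−∇h) has components (-0.002880 E, +0.004480 N).
Azimuth = atan2(E, N) = atan2(-0.002880, +0.004480) = 327.3° ≈ 327°.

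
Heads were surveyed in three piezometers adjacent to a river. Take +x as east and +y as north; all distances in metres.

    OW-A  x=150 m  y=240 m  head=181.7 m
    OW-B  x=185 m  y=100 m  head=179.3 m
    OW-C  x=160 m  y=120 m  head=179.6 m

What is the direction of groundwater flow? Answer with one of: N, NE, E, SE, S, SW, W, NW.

S

With h = a·x + b·y + c and OW-A as origin, the differences give:
  35·a + (-140)·b = -2.4
  10·a + (-120)·b = -2.1
Eliminate b (×(-120) and ×(-140), subtract): -2800·a = -6.00 → a = ∂h/∂x = +0.002143
Back-substitute: b = ∂h/∂y = +0.01768.
Flow = −∇h = (-0.002143 east, -0.01768 north), which points south.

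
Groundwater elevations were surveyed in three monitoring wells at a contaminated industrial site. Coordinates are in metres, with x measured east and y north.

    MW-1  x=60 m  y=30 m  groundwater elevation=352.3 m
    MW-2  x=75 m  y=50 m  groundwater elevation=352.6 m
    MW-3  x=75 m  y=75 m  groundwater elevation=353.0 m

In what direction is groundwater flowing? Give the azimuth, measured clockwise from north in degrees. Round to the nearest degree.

Differences from MW-1: to MW-2 (Δx, Δy, Δh) = (15, 20, +0.3); to MW-3 = (15, 45, +0.7).
Determinant of the coordinate differences = 15·45 − 15·20 = 375.
∂h/∂x = [(+0.3)·45 − (+0.7)·20] / 375 = -0.001333
∂h/∂y = [15·(+0.7) − 15·(+0.3)] / 375 = +0.01600
Flow direction (−∇h) has components (+0.001333 E, -0.01600 N).
Azimuth = atan2(E, N) = atan2(+0.001333, -0.01600) = 175.2° ≈ 175°.

175°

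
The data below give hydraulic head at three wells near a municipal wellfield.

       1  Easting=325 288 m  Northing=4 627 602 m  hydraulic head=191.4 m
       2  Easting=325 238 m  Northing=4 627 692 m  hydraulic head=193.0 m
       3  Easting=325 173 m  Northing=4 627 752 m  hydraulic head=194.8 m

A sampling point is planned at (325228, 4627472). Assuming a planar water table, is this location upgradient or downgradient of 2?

downgradient

With h = a·x + b·y + c and 1 as origin, the differences give:
  (-50)·a + 90·b = +1.6
  (-115)·a + 150·b = +3.4
Eliminate b (×150 and ×90, subtract): 2850·a = -66.00 → a = ∂h/∂x = -0.02316
Back-substitute: b = ∂h/∂y = +0.004912.
Head at (325228, 4627472) = 191.4 + (-0.02316)·(-60) + (+0.004912)·(-130) = 192.15 m.
That is lower than the 193.0 m at 2, so the point is downgradient.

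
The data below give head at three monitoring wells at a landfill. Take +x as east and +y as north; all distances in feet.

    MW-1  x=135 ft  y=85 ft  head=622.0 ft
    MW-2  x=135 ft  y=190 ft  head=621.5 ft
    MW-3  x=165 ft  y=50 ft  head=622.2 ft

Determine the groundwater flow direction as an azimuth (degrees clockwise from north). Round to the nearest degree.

Taking MW-1 as reference: MW-2−MW-1 = (0, 105, -0.5); MW-3−MW-1 = (30, -35, +0.2).
Determinant of the coordinate differences = 0·(-35) − 30·105 = -3150.
∂h/∂x = [(-0.5)·(-35) − (+0.2)·105] / -3150 = +0.001111
∂h/∂y = [0·(+0.2) − 30·(-0.5)] / -3150 = -0.004762
Flow direction (−∇h) has components (-0.001111 E, +0.004762 N).
Azimuth = atan2(E, N) = atan2(-0.001111, +0.004762) = 346.9° ≈ 347°.

347°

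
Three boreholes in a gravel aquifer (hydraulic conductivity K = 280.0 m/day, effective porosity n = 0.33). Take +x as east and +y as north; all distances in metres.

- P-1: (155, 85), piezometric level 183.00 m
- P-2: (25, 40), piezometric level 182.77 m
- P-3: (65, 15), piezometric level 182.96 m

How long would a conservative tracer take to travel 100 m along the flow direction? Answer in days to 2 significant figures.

28 days

Differences from P-1: to P-2 (Δx, Δy, Δh) = (-130, -45, -0.23); to P-3 = (-90, -70, -0.04).
Determinant of the coordinate differences = (-130)·(-70) − (-90)·(-45) = 5050.
∂h/∂x = [(-0.23)·(-70) − (-0.04)·(-45)] / 5050 = +0.002832
∂h/∂y = [(-130)·(-0.04) − (-90)·(-0.23)] / 5050 = -0.003069
|∇h| = √(0.002832² + -0.003069²) = 0.004176
Seepage velocity v = K·i/n = 280.0 × 0.004176 / 0.33 = 3.543 m/day.
t = 100 / 3.543 = 28.22 days.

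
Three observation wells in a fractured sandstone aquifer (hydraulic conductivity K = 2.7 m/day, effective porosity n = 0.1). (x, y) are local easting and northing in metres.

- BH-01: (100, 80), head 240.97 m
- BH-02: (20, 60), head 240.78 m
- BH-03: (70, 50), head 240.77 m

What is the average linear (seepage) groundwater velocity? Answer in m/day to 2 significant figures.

0.16 m/day

Three-point gradient (reference BH-01): Δ to BH-02 = (-80, -20, -0.19), Δ to BH-03 = (-30, -30, -0.20).
∂h/∂x = +0.0009444, ∂h/∂y = +0.005722 (det = 1800).
|∇h| = √(0.0009444² + 0.005722²) = 0.005799
Seepage velocity v = K·i/n = 2.7 × 0.005799 / 0.1 = 0.1566 m/day.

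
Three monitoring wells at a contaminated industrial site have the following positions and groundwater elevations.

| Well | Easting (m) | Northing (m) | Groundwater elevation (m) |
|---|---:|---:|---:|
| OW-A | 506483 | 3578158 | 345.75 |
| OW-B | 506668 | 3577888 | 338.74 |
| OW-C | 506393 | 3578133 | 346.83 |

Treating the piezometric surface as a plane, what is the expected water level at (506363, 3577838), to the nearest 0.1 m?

Three-point gradient (reference OW-A): Δ to OW-B = (185, -270, -7.01), Δ to OW-C = (-90, -25, +1.08).
∂h/∂x = -0.01614, ∂h/∂y = +0.01490 (det = -28925).
h(506363, 3577838) = 345.75 + (-0.01614)·(-120) + (+0.01490)·(-320) = 345.75 +1.937 -4.769 = 342.918 m.

342.9 m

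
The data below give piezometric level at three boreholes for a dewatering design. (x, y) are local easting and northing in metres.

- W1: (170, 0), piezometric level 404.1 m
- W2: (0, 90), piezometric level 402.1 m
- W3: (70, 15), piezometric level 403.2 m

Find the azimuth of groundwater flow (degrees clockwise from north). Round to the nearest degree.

313°

With h = a·x + b·y + c and W1 as origin, the differences give:
  (-170)·a + 90·b = -2.0
  (-100)·a + 15·b = -0.9
Eliminate b (×15 and ×90, subtract): 6450·a = 51.00 → a = ∂h/∂x = +0.007907
Back-substitute: b = ∂h/∂y = -0.007287.
Flow direction (−∇h) has components (-0.007907 E, +0.007287 N).
Azimuth = atan2(E, N) = atan2(-0.007907, +0.007287) = 312.7° ≈ 313°.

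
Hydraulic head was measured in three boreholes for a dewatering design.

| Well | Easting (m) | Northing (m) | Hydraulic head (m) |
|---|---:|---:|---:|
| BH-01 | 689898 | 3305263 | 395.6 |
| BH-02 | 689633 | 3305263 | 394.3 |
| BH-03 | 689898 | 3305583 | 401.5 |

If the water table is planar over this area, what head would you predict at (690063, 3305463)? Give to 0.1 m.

400.1 m

∂h/∂x = (394.3 − 395.6) / (689633 − 689898) = +0.004906
∂h/∂y = (401.5 − 395.6) / (3305583 − 3305263) = +0.01844
h(690063, 3305463) = 395.6 + (+0.004906)·(165) + (+0.01844)·(200) = 395.6 +0.809 +3.687 = 400.097 m.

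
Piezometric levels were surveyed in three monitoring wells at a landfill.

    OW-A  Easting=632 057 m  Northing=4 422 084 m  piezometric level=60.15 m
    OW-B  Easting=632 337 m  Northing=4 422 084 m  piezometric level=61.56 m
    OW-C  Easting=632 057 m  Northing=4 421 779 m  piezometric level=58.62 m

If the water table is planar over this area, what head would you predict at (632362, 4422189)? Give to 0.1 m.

∂h/∂x = (61.56 − 60.15) / (632337 − 632057) = +0.005036
∂h/∂y = (58.62 − 60.15) / (4421779 − 4422084) = +0.005016
h(632362, 4422189) = 60.15 + (+0.005036)·(305) + (+0.005016)·(105) = 60.15 +1.536 +0.527 = 62.213 m.

62.2 m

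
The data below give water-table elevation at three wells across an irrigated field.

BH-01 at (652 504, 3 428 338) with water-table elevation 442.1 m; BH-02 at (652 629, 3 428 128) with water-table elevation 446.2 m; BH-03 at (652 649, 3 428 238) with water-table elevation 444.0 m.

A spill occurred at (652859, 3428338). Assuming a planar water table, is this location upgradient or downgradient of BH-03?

downgradient

Three-point gradient (reference BH-01): Δ to BH-02 = (125, -210, +4.1), Δ to BH-03 = (145, -100, +1.9).
∂h/∂x = -0.0006128, ∂h/∂y = -0.01989 (det = 17950).
Head at (652859, 3428338) = 442.1 + (-0.0006128)·(355) + (-0.01989)·(0) = 441.88 m.
That is lower than the 444.0 m at BH-03, so the point is downgradient.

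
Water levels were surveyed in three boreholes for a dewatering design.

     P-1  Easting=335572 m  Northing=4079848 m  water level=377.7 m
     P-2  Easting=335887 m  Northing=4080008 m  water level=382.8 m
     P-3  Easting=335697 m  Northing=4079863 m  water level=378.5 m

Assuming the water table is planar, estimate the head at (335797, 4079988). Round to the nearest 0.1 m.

With h = a·x + b·y + c and P-1 as origin, the differences give:
  315·a + 160·b = +5.1
  125·a + 15·b = +0.8
Eliminate b (×15 and ×160, subtract): -15275·a = -51.50 → a = ∂h/∂x = +0.003372
Back-substitute: b = ∂h/∂y = +0.02524.
h(335797, 4079988) = 377.7 + (+0.003372)·(225) + (+0.02524)·(140) = 377.7 +0.759 +3.533 = 381.992 m.

382.0 m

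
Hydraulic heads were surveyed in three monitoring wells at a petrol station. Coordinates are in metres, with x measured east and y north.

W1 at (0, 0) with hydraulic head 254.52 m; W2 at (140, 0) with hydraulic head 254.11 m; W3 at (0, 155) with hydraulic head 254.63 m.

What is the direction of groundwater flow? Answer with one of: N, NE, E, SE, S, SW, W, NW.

E

∂h/∂x = (254.11 − 254.52) / (140 − 0) = -0.002929
∂h/∂y = (254.63 − 254.52) / (155 − 0) = +0.0007097
Flow = −∇h = (+0.002929 east, -0.0007097 north), which points east.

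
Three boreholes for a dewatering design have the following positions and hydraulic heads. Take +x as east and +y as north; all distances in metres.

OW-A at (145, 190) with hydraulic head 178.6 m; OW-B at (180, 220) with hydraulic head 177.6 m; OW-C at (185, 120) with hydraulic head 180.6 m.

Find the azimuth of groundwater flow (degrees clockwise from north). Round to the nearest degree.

Differences from OW-A: to OW-B (Δx, Δy, Δh) = (35, 30, -1.0); to OW-C = (40, -70, +2.0).
Determinant of the coordinate differences = 35·(-70) − 40·30 = -3650.
∂h/∂x = [(-1.0)·(-70) − (+2.0)·30] / -3650 = -0.002740
∂h/∂y = [35·(+2.0) − 40·(-1.0)] / -3650 = -0.03014
Flow direction (−∇h) has components (+0.002740 E, +0.03014 N).
Azimuth = atan2(E, N) = atan2(+0.002740, +0.03014) = 5.2° ≈ 005°.

005°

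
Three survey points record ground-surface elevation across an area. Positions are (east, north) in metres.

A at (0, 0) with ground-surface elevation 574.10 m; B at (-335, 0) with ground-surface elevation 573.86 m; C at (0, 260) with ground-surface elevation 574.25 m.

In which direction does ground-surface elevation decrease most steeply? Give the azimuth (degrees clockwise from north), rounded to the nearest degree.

231°

∂z/∂x = (573.86 − 574.10) / (-335 − 0) = +0.0007164
∂z/∂y = (574.25 − 574.10) / (260 − 0) = +0.0005769
Steepest decrease is along −∇f: components (-0.0007164 E, -0.0005769 N).
Azimuth = atan2(-0.0007164, -0.0005769) = 231.2° ≈ 231°.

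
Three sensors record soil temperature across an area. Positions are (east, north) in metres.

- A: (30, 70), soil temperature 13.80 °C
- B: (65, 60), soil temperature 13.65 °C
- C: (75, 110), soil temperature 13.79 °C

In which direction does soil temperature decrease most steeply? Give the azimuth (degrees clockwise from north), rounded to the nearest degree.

136°

Differences from A: to B (Δx, Δy, Δh) = (35, -10, -0.15); to C = (45, 40, -0.01).
Solve a·Δx + b·Δy = ΔT: det = 35·40 − 45·(-10) = 1850.
∂T/∂x = [(-0.15)·40 − (-0.01)·(-10)] / 1850 = -0.003297
∂T/∂y = [35·(-0.01) − 45·(-0.15)] / 1850 = +0.003459
Steepest decrease is along −∇f: components (+0.003297 E, -0.003459 N).
Azimuth = atan2(+0.003297, -0.003459) = 136.4° ≈ 136°.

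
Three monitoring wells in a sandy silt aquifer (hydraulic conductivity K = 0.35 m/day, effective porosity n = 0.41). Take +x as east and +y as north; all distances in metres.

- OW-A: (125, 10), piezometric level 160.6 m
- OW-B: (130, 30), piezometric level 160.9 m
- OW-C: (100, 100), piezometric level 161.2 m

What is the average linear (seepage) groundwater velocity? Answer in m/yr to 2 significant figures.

Taking OW-A as reference: OW-B−OW-A = (5, 20, +0.3); OW-C−OW-A = (-25, 90, +0.6).
Determinant of the coordinate differences = 5·90 − (-25)·20 = 950.
∂h/∂x = [(+0.3)·90 − (+0.6)·20] / 950 = +0.01579
∂h/∂y = [5·(+0.6) − (-25)·(+0.3)] / 950 = +0.01105
|∇h| = √(0.01579² + 0.01105²) = 0.01927
Seepage velocity v = K·i/n = 0.35 × 0.01927 / 0.41 = 0.01645 m/day = 6.008 m/yr.

6.0 m/yr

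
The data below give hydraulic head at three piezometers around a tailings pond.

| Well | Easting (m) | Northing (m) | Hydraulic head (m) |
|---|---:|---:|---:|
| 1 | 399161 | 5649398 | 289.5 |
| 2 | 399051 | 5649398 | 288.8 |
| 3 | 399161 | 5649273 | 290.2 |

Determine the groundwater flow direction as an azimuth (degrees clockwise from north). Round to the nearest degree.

311°

∂h/∂x = (288.8 − 289.5) / (399051 − 399161) = +0.006364
∂h/∂y = (290.2 − 289.5) / (5649273 − 5649398) = -0.005600
Flow direction (−∇h) has components (-0.006364 E, +0.005600 N).
Azimuth = atan2(E, N) = atan2(-0.006364, +0.005600) = 311.3° ≈ 311°.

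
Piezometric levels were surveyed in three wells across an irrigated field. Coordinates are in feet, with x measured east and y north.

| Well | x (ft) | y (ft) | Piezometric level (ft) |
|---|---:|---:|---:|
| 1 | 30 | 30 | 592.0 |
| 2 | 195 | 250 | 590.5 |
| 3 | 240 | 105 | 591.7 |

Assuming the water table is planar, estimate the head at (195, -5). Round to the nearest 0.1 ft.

With h = a·x + b·y + c and 1 as origin, the differences give:
  165·a + 220·b = -1.5
  210·a + 75·b = -0.3
Eliminate b (×75 and ×220, subtract): -33825·a = -46.50 → a = ∂h/∂x = +0.001375
Back-substitute: b = ∂h/∂y = -0.007849.
h(195, -5) = 592.0 + (+0.001375)·(165) + (-0.007849)·(-35) = 592.0 +0.227 +0.275 = 592.502 ft.

592.5 ft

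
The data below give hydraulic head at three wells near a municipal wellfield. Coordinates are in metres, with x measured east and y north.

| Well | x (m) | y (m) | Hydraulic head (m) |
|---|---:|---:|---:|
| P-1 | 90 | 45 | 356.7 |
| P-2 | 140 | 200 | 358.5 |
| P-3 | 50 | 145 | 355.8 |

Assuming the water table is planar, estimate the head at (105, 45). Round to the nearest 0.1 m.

357.1 m

Three-point gradient (reference P-1): Δ to P-2 = (50, 155, +1.8), Δ to P-3 = (-40, 100, -0.9).
∂h/∂x = +0.02853, ∂h/∂y = +0.002411 (det = 11200).
h(105, 45) = 356.7 + (+0.02853)·(15) + (+0.002411)·(0) = 356.7 +0.428 +0.000 = 357.128 m.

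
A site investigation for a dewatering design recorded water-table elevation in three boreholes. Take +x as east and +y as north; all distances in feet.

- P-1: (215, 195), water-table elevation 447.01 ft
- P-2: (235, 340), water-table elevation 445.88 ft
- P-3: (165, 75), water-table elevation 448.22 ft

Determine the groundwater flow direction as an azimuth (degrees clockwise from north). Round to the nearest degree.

Three-point gradient (reference P-1): Δ to P-2 = (20, 145, -1.13), Δ to P-3 = (-50, -120, +1.21).
∂h/∂x = -0.008216, ∂h/∂y = -0.006660 (det = 4850).
Flow direction (−∇h) has components (+0.008216 E, +0.006660 N).
Azimuth = atan2(E, N) = atan2(+0.008216, +0.006660) = 51.0° ≈ 051°.

051°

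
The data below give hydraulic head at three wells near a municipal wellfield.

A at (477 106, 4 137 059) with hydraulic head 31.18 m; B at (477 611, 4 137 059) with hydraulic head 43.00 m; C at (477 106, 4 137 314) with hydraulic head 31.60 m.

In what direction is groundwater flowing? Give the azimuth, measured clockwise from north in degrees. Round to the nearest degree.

266°

∂h/∂x = (43.00 − 31.18) / (477611 − 477106) = +0.02341
∂h/∂y = (31.60 − 31.18) / (4137314 − 4137059) = +0.001647
Flow direction (−∇h) has components (-0.02341 E, -0.001647 N).
Azimuth = atan2(E, N) = atan2(-0.02341, -0.001647) = 266.0° ≈ 266°.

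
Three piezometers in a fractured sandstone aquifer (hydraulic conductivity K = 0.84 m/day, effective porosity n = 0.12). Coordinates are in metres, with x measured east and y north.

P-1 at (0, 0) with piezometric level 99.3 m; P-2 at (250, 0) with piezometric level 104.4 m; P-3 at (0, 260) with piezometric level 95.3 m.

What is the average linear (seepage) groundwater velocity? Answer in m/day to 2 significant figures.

0.18 m/day

∂h/∂x = (104.4 − 99.3) / (250 − 0) = +0.02040
∂h/∂y = (95.3 − 99.3) / (260 − 0) = -0.01538
|∇h| = √(0.02040² + -0.01538²) = 0.02555
Seepage velocity v = K·i/n = 0.84 × 0.02555 / 0.12 = 0.1788 m/day.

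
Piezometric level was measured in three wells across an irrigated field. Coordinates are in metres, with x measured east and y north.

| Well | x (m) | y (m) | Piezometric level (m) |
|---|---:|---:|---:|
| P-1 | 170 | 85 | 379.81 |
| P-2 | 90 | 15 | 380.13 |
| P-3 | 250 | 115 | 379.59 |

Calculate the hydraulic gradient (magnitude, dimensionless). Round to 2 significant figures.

0.0031

Differences from P-1: to P-2 (Δx, Δy, Δh) = (-80, -70, +0.32); to P-3 = (80, 30, -0.22).
Determinant of the coordinate differences = (-80)·30 − 80·(-70) = 3200.
∂h/∂x = [(+0.32)·30 − (-0.22)·(-70)] / 3200 = -0.001813
∂h/∂y = [(-80)·(-0.22) − 80·(+0.32)] / 3200 = -0.002500
|∇h| = √(-0.001813² + -0.002500²) = 0.003088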